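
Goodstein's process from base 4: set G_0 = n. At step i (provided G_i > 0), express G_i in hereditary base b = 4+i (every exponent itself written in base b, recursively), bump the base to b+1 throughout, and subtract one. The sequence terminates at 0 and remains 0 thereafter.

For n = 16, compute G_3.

(0) 16|_4 = 4^2 ↦ 5^2|_5 = 25 ⇒ 24
(1) 24|_5 = 4·5 + 4 ↦ 4·6 + 4|_6 = 28 ⇒ 27
(2) 27|_6 = 4·6 + 3 ↦ 4·7 + 3|_7 = 31 ⇒ 30
(3) 30|_7 = 4·7 + 2 ↦ 4·8 + 2|_8 = 34 ⇒ 33

30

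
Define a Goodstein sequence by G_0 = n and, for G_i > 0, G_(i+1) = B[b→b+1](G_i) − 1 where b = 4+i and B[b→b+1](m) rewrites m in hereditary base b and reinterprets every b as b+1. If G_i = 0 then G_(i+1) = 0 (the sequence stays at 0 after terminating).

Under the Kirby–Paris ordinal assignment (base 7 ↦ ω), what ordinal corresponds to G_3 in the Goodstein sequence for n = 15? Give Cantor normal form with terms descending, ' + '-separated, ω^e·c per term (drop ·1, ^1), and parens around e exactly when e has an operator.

step 0: 15 = 3·4 + 3; sub 5 for 4: 3·5 + 3; = 18; G_1 = 18−1 = 17
step 1: 17 = 3·5 + 2; sub 6 for 5: 3·6 + 2; = 20; G_2 = 20−1 = 19
step 2: 19 = 3·6 + 1; sub 7 for 6: 3·7 + 1; = 22; G_3 = 22−1 = 21

ω·3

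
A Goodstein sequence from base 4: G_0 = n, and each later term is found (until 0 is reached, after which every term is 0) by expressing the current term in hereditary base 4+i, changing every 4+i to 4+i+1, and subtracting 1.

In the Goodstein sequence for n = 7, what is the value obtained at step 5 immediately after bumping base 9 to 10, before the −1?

base 4: 7 = 4 + 3; at 5: 5 + 3 = 8; next = 7
base 5: 7 = 5 + 2; at 6: 6 + 2 = 8; next = 7
base 6: 7 = 6 + 1; at 7: 7 + 1 = 8; next = 7
base 7: 7 = 7; at 8: 8 = 8; next = 7
base 8: 7 = 7; at 9: 7 = 7; next = 6
base 9: 6 = 6; at 10: 6 = 6; next = 5

6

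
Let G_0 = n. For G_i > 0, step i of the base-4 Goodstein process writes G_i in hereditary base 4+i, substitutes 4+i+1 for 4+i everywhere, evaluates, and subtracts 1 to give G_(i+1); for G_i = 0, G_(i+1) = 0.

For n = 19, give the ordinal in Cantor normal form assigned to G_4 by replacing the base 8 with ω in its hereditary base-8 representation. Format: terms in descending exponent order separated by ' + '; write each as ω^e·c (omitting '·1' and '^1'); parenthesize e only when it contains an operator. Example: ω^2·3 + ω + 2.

ω·7 + 7

step 0: 19 = 4^2 + 3; sub 5 for 4: 5^2 + 3; = 28; G_1 = 28−1 = 27
step 1: 27 = 5^2 + 2; sub 6 for 5: 6^2 + 2; = 38; G_2 = 38−1 = 37
step 2: 37 = 6^2 + 1; sub 7 for 6: 7^2 + 1; = 50; G_3 = 50−1 = 49
step 3: 49 = 7^2; sub 8 for 7: 8^2; = 64; G_4 = 64−1 = 63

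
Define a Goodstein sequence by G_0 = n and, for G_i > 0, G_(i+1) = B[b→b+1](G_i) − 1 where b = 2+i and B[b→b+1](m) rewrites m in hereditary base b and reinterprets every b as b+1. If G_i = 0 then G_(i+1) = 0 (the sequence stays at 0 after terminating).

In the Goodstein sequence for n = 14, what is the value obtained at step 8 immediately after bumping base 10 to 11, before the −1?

i=0: 14 = 2^(2 + 1) + 2^2 + 2 (b=2); 2→3: 3^(3 + 1) + 3^3 + 3 = 111; 111−1 = 110
i=1: 110 = 3^(3 + 1) + 3^3 + 2 (b=3); 3→4: 4^(4 + 1) + 4^4 + 2 = 1282; 1282−1 = 1281
i=2: 1281 = 4^(4 + 1) + 4^4 + 1 (b=4); 4→5: 5^(5 + 1) + 5^5 + 1 = 18751; 18751−1 = 18750
i=3: 18750 = 5^(5 + 1) + 5^5 (b=5); 5→6: 6^(6 + 1) + 6^6 = 326592; 326592−1 = 326591
i=4: 326591 = 6^(6 + 1) + 5·6^5 + 5·6^4 + 5·6^3 + 5·6^2 + 5·6 + 5 (b=6); 6→7: 7^(7 + 1) + 5·7^5 + 5·7^4 + 5·7^3 + 5·7^2 + 5·7 + 5 = 5862841; 5862841−1 = 5862840
i=5: 5862840 = 7^(7 + 1) + 5·7^5 + 5·7^4 + 5·7^3 + 5·7^2 + 5·7 + 4 (b=7); 7→8: 8^(8 + 1) + 5·8^5 + 5·8^4 + 5·8^3 + 5·8^2 + 5·8 + 4 = 134404972; 134404972−1 = 134404971
i=6: 134404971 = 8^(8 + 1) + 5·8^5 + 5·8^4 + 5·8^3 + 5·8^2 + 5·8 + 3 (b=8); 8→9: 9^(9 + 1) + 5·9^5 + 5·9^4 + 5·9^3 + 5·9^2 + 5·9 + 3 = 3487116549; 3487116549−1 = 3487116548
i=7: 3487116548 = 9^(9 + 1) + 5·9^5 + 5·9^4 + 5·9^3 + 5·9^2 + 5·9 + 2 (b=9); 9→10: 10^(10 + 1) + 5·10^5 + 5·10^4 + 5·10^3 + 5·10^2 + 5·10 + 2 = 100000555552; 100000555552−1 = 100000555551
i=8: 100000555551 = 10^(10 + 1) + 5·10^5 + 5·10^4 + 5·10^3 + 5·10^2 + 5·10 + 1 (b=10); 10→11: 11^(11 + 1) + 5·11^5 + 5·11^4 + 5·11^3 + 5·11^2 + 5·11 + 1 = 3138429262497; 3138429262497−1 = 3138429262496

3138429262497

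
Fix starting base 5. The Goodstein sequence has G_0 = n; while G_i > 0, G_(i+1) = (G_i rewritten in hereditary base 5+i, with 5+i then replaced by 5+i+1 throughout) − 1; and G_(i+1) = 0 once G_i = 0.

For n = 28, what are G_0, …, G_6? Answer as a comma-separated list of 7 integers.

[0] 28 ≡ 5^2 + 3 (base 5). Lift 6: 39. −1: 38.
[1] 38 ≡ 6^2 + 2 (base 6). Lift 7: 51. −1: 50.
[2] 50 ≡ 7^2 + 1 (base 7). Lift 8: 65. −1: 64.
[3] 64 ≡ 8^2 (base 8). Lift 9: 81. −1: 80.
[4] 80 ≡ 8·9 + 8 (base 9). Lift 10: 88. −1: 87.
[5] 87 ≡ 8·10 + 7 (base 10). Lift 11: 95. −1: 94.

28, 38, 50, 64, 80, 87, 94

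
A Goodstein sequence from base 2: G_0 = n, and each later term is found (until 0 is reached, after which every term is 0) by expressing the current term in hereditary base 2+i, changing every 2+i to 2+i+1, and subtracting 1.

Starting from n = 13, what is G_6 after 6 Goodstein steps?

134219479

step 0: 13 = 2^(2 + 1) + 2^2 + 1; sub 3 for 2: 3^(3 + 1) + 3^3 + 1; = 109; G_1 = 109−1 = 108
step 1: 108 = 3^(3 + 1) + 3^3; sub 4 for 3: 4^(4 + 1) + 4^4; = 1280; G_2 = 1280−1 = 1279
step 2: 1279 = 4^(4 + 1) + 3·4^3 + 3·4^2 + 3·4 + 3; sub 5 for 4: 5^(5 + 1) + 3·5^3 + 3·5^2 + 3·5 + 3; = 16093; G_3 = 16093−1 = 16092
step 3: 16092 = 5^(5 + 1) + 3·5^3 + 3·5^2 + 3·5 + 2; sub 6 for 5: 6^(6 + 1) + 3·6^3 + 3·6^2 + 3·6 + 2; = 280712; G_4 = 280712−1 = 280711
step 4: 280711 = 6^(6 + 1) + 3·6^3 + 3·6^2 + 3·6 + 1; sub 7 for 6: 7^(7 + 1) + 3·7^3 + 3·7^2 + 3·7 + 1; = 5765999; G_5 = 5765999−1 = 5765998
step 5: 5765998 = 7^(7 + 1) + 3·7^3 + 3·7^2 + 3·7; sub 8 for 7: 8^(8 + 1) + 3·8^3 + 3·8^2 + 3·8; = 134219480; G_6 = 134219480−1 = 134219479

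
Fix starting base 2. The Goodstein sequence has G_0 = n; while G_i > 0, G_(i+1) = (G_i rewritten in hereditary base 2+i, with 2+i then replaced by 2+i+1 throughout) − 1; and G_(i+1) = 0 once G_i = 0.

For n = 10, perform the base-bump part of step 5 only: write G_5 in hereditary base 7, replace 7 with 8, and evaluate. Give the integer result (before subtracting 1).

G_0=10  [base 2] 2^(2 + 1) + 2  →[2↦3]→  3^(3 + 1) + 3 = 84  −1 ⇒ G_1=83
G_1=83  [base 3] 3^(3 + 1) + 2  →[3↦4]→  4^(4 + 1) + 2 = 1026  −1 ⇒ G_2=1025
G_2=1025  [base 4] 4^(4 + 1) + 1  →[4↦5]→  5^(5 + 1) + 1 = 15626  −1 ⇒ G_3=15625
G_3=15625  [base 5] 5^(5 + 1)  →[5↦6]→  6^(6 + 1) = 279936  −1 ⇒ G_4=279935
G_4=279935  [base 6] 5·6^6 + 5·6^5 + 5·6^4 + 5·6^3 + 5·6^2 + 5·6 + 5  →[6↦7]→  5·7^7 + 5·7^5 + 5·7^4 + 5·7^3 + 5·7^2 + 5·7 + 5 = 4215755  −1 ⇒ G_5=4215754
G_5=4215754  [base 7] 5·7^7 + 5·7^5 + 5·7^4 + 5·7^3 + 5·7^2 + 5·7 + 4  →[7↦8]→  5·8^8 + 5·8^5 + 5·8^4 + 5·8^3 + 5·8^2 + 5·8 + 4 = 84073324  −1 ⇒ G_6=84073323

84073324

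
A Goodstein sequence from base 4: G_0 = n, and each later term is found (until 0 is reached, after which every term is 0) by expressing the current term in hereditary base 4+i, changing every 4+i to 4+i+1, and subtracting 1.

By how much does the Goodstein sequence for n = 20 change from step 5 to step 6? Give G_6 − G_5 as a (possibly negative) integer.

18

G_0=20  [base 4] 4^2 + 4  →[4↦5]→  5^2 + 5 = 30  −1 ⇒ G_1=29
G_1=29  [base 5] 5^2 + 4  →[5↦6]→  6^2 + 4 = 40  −1 ⇒ G_2=39
G_2=39  [base 6] 6^2 + 3  →[6↦7]→  7^2 + 3 = 52  −1 ⇒ G_3=51
G_3=51  [base 7] 7^2 + 2  →[7↦8]→  8^2 + 2 = 66  −1 ⇒ G_4=65
G_4=65  [base 8] 8^2 + 1  →[8↦9]→  9^2 + 1 = 82  −1 ⇒ G_5=81
G_5=81  [base 9] 9^2  →[9↦10]→  10^2 = 100  −1 ⇒ G_6=99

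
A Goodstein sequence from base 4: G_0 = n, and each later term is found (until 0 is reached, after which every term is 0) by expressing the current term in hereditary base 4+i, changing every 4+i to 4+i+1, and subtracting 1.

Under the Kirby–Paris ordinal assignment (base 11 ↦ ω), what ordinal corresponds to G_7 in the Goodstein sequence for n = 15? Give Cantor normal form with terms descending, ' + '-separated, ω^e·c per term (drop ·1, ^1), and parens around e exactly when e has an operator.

ω·2 + 4

base 4: 15 = 3·4 + 3; at 5: 3·5 + 3 = 18; next = 17
base 5: 17 = 3·5 + 2; at 6: 3·6 + 2 = 20; next = 19
base 6: 19 = 3·6 + 1; at 7: 3·7 + 1 = 22; next = 21
base 7: 21 = 3·7; at 8: 3·8 = 24; next = 23
base 8: 23 = 2·8 + 7; at 9: 2·9 + 7 = 25; next = 24
base 9: 24 = 2·9 + 6; at 10: 2·10 + 6 = 26; next = 25
base 10: 25 = 2·10 + 5; at 11: 2·11 + 5 = 27; next = 26
base 11: 26 = 2·11 + 4; at 12: 2·12 + 4 = 28; next = 27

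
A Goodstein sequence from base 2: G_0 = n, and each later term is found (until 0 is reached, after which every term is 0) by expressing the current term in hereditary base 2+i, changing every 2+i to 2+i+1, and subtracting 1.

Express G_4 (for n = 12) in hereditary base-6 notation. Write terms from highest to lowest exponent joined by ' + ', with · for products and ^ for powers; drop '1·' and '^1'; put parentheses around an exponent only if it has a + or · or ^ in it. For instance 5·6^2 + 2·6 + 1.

G_0 = 12. HB_2(12) = 2^(2 + 1) + 2^2. Bump = 108. G_1 = 107.
G_1 = 107. HB_3(107) = 3^(3 + 1) + 2·3^2 + 2·3 + 2. Bump = 1066. G_2 = 1065.
G_2 = 1065. HB_4(1065) = 4^(4 + 1) + 2·4^2 + 2·4 + 1. Bump = 15686. G_3 = 15685.
G_3 = 15685. HB_5(15685) = 5^(5 + 1) + 2·5^2 + 2·5. Bump = 280020. G_4 = 280019.
G_4 = 280019. HB_6(280019) = 6^(6 + 1) + 2·6^2 + 6 + 5. Bump = 5764911. G_5 = 5764910.

6^(6 + 1) + 2·6^2 + 6 + 5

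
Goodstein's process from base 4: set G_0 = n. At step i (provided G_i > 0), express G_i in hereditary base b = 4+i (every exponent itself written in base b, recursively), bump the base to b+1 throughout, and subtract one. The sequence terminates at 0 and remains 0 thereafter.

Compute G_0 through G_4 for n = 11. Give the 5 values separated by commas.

11, 12, 13, 14, 15

11 —HB4→ 2·4 + 3 —bump→ 2·5 + 3 = 13 —(−1)→ 12
12 —HB5→ 2·5 + 2 —bump→ 2·6 + 2 = 14 —(−1)→ 13
13 —HB6→ 2·6 + 1 —bump→ 2·7 + 1 = 15 —(−1)→ 14
14 —HB7→ 2·7 —bump→ 2·8 = 16 —(−1)→ 15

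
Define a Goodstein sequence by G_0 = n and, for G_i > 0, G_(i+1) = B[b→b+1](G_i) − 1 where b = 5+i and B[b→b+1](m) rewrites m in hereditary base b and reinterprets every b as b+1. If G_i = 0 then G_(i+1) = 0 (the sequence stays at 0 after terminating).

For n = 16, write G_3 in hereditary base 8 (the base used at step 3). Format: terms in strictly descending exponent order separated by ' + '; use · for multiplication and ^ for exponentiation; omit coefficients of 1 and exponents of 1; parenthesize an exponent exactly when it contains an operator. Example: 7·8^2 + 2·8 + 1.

[0] 16 ≡ 3·5 + 1 (base 5). Lift 6: 19. −1: 18.
[1] 18 ≡ 3·6 (base 6). Lift 7: 21. −1: 20.
[2] 20 ≡ 2·7 + 6 (base 7). Lift 8: 22. −1: 21.
[3] 21 ≡ 2·8 + 5 (base 8). Lift 9: 23. −1: 22.

2·8 + 5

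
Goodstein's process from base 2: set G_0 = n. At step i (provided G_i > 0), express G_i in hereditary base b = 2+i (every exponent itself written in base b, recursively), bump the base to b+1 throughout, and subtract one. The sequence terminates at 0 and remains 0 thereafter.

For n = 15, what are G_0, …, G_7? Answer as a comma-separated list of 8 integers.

base 2: 15 = 2^(2 + 1) + 2^2 + 2 + 1; at 3: 3^(3 + 1) + 3^3 + 3 + 1 = 112; next = 111
base 3: 111 = 3^(3 + 1) + 3^3 + 3; at 4: 4^(4 + 1) + 4^4 + 4 = 1284; next = 1283
base 4: 1283 = 4^(4 + 1) + 4^4 + 3; at 5: 5^(5 + 1) + 5^5 + 3 = 18753; next = 18752
base 5: 18752 = 5^(5 + 1) + 5^5 + 2; at 6: 6^(6 + 1) + 6^6 + 2 = 326594; next = 326593
base 6: 326593 = 6^(6 + 1) + 6^6 + 1; at 7: 7^(7 + 1) + 7^7 + 1 = 6588345; next = 6588344
base 7: 6588344 = 7^(7 + 1) + 7^7; at 8: 8^(8 + 1) + 8^8 = 150994944; next = 150994943
base 8: 150994943 = 8^(8 + 1) + 7·8^7 + 7·8^6 + 7·8^5 + 7·8^4 + 7·8^3 + 7·8^2 + 7·8 + 7; at 9: 9^(9 + 1) + 7·9^7 + 7·9^6 + 7·9^5 + 7·9^4 + 7·9^3 + 7·9^2 + 7·9 + 7 = 3524450281; next = 3524450280

15, 111, 1283, 18752, 326593, 6588344, 150994943, 3524450280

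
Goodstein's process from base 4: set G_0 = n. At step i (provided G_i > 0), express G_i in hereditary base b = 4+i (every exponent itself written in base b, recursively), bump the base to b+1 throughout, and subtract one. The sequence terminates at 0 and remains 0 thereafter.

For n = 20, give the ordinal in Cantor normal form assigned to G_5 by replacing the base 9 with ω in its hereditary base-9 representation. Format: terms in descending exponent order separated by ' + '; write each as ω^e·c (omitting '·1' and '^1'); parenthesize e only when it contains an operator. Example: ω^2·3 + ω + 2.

ω^2

step 0: 20 = 4^2 + 4; sub 5 for 4: 5^2 + 5; = 30; G_1 = 30−1 = 29
step 1: 29 = 5^2 + 4; sub 6 for 5: 6^2 + 4; = 40; G_2 = 40−1 = 39
step 2: 39 = 6^2 + 3; sub 7 for 6: 7^2 + 3; = 52; G_3 = 52−1 = 51
step 3: 51 = 7^2 + 2; sub 8 for 7: 8^2 + 2; = 66; G_4 = 66−1 = 65
step 4: 65 = 8^2 + 1; sub 9 for 8: 9^2 + 1; = 82; G_5 = 82−1 = 81
step 5: 81 = 9^2; sub 10 for 9: 10^2; = 100; G_6 = 100−1 = 99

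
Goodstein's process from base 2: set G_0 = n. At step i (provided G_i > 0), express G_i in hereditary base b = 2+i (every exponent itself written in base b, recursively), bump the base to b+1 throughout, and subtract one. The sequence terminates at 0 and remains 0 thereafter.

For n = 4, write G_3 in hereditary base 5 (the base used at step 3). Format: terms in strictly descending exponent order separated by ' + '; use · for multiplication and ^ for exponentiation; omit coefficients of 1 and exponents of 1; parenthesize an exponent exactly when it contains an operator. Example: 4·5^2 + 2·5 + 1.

2·5^2 + 2·5

base 2: 4 = 2^2; at 3: 3^3 = 27; next = 26
base 3: 26 = 2·3^2 + 2·3 + 2; at 4: 2·4^2 + 2·4 + 2 = 42; next = 41
base 4: 41 = 2·4^2 + 2·4 + 1; at 5: 2·5^2 + 2·5 + 1 = 61; next = 60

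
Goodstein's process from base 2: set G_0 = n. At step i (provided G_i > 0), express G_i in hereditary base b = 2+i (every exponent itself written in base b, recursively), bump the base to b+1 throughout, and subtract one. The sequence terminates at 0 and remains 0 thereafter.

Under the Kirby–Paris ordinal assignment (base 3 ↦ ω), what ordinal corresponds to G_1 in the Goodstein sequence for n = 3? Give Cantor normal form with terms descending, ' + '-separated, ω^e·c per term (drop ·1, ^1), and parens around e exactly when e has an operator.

ω

G_0 = 3. HB_2(3) = 2 + 1. Bump = 4. G_1 = 3.
G_1 = 3. HB_3(3) = 3. Bump = 4. G_2 = 3.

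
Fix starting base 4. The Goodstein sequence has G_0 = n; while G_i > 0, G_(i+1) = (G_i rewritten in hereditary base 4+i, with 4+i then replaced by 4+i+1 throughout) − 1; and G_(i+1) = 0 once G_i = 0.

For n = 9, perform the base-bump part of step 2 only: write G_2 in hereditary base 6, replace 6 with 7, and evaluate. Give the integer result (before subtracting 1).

base 4: 9 = 2·4 + 1; at 5: 2·5 + 1 = 11; next = 10
base 5: 10 = 2·5; at 6: 2·6 = 12; next = 11
base 6: 11 = 6 + 5; at 7: 7 + 5 = 12; next = 11

12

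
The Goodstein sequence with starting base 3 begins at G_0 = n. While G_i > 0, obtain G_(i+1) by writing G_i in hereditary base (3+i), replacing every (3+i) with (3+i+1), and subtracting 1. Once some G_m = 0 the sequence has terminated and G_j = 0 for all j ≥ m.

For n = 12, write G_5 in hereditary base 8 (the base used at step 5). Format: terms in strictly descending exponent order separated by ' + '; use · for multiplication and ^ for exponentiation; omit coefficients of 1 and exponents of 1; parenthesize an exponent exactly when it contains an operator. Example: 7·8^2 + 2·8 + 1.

[0] 12 ≡ 3^2 + 3 (base 3). Lift 4: 20. −1: 19.
[1] 19 ≡ 4^2 + 3 (base 4). Lift 5: 28. −1: 27.
[2] 27 ≡ 5^2 + 2 (base 5). Lift 6: 38. −1: 37.
[3] 37 ≡ 6^2 + 1 (base 6). Lift 7: 50. −1: 49.
[4] 49 ≡ 7^2 (base 7). Lift 8: 64. −1: 63.

7·8 + 7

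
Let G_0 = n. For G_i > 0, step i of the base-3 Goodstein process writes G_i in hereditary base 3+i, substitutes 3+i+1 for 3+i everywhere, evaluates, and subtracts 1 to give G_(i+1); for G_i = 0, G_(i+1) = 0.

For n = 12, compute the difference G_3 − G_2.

base 3: 12 = 3^2 + 3; at 4: 4^2 + 4 = 20; next = 19
base 4: 19 = 4^2 + 3; at 5: 5^2 + 3 = 28; next = 27
base 5: 27 = 5^2 + 2; at 6: 6^2 + 2 = 38; next = 37

10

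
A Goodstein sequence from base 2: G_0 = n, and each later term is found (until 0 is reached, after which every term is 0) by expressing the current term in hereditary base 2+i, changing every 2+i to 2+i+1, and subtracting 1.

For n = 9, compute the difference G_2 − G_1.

(0) 9|_2 = 2^(2 + 1) + 1 ↦ 3^(3 + 1) + 1|_3 = 82 ⇒ 81
(1) 81|_3 = 3^(3 + 1) ↦ 4^(4 + 1)|_4 = 1024 ⇒ 1023

942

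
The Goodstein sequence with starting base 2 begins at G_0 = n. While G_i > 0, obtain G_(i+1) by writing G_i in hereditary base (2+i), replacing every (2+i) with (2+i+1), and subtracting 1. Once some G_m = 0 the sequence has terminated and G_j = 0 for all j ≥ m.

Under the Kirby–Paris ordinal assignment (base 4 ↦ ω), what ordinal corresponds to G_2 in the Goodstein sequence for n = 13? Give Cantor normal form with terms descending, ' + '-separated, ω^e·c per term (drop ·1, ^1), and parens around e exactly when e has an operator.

i=0: 13 = 2^(2 + 1) + 2^2 + 1 (b=2); 2→3: 3^(3 + 1) + 3^3 + 1 = 109; 109−1 = 108
i=1: 108 = 3^(3 + 1) + 3^3 (b=3); 3→4: 4^(4 + 1) + 4^4 = 1280; 1280−1 = 1279
i=2: 1279 = 4^(4 + 1) + 3·4^3 + 3·4^2 + 3·4 + 3 (b=4); 4→5: 5^(5 + 1) + 3·5^3 + 3·5^2 + 3·5 + 3 = 16093; 16093−1 = 16092

ω^(ω + 1) + ω^3·3 + ω^2·3 + ω·3 + 3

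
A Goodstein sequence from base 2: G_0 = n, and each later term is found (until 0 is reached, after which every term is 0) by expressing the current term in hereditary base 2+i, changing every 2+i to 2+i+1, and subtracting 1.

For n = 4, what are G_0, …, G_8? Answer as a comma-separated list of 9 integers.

i=0: 4 = 2^2 (b=2); 2→3: 3^3 = 27; 27−1 = 26
i=1: 26 = 2·3^2 + 2·3 + 2 (b=3); 3→4: 2·4^2 + 2·4 + 2 = 42; 42−1 = 41
i=2: 41 = 2·4^2 + 2·4 + 1 (b=4); 4→5: 2·5^2 + 2·5 + 1 = 61; 61−1 = 60
i=3: 60 = 2·5^2 + 2·5 (b=5); 5→6: 2·6^2 + 2·6 = 84; 84−1 = 83
i=4: 83 = 2·6^2 + 6 + 5 (b=6); 6→7: 2·7^2 + 7 + 5 = 110; 110−1 = 109
i=5: 109 = 2·7^2 + 7 + 4 (b=7); 7→8: 2·8^2 + 8 + 4 = 140; 140−1 = 139
i=6: 139 = 2·8^2 + 8 + 3 (b=8); 8→9: 2·9^2 + 9 + 3 = 174; 174−1 = 173
i=7: 173 = 2·9^2 + 9 + 2 (b=9); 9→10: 2·10^2 + 10 + 2 = 212; 212−1 = 211

4, 26, 41, 60, 83, 109, 139, 173, 211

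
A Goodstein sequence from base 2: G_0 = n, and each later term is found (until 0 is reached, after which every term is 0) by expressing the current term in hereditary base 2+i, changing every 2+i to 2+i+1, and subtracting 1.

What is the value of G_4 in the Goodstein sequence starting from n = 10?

279935

base 2: 10 = 2^(2 + 1) + 2; at 3: 3^(3 + 1) + 3 = 84; next = 83
base 3: 83 = 3^(3 + 1) + 2; at 4: 4^(4 + 1) + 2 = 1026; next = 1025
base 4: 1025 = 4^(4 + 1) + 1; at 5: 5^(5 + 1) + 1 = 15626; next = 15625
base 5: 15625 = 5^(5 + 1); at 6: 6^(6 + 1) = 279936; next = 279935
base 6: 279935 = 5·6^6 + 5·6^5 + 5·6^4 + 5·6^3 + 5·6^2 + 5·6 + 5; at 7: 5·7^7 + 5·7^5 + 5·7^4 + 5·7^3 + 5·7^2 + 5·7 + 5 = 4215755; next = 4215754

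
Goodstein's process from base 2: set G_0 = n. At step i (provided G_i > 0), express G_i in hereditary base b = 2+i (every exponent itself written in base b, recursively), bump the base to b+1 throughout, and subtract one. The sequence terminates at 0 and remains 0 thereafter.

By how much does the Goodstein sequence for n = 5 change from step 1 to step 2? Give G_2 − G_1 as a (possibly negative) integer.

base 2: 5 = 2^2 + 1; at 3: 3^3 + 1 = 28; next = 27
base 3: 27 = 3^3; at 4: 4^4 = 256; next = 255

228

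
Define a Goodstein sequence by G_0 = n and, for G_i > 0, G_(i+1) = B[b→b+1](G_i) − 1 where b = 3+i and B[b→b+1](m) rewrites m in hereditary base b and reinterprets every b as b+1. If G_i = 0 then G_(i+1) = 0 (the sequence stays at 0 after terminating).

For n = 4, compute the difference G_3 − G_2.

G_0=4  [base 3] 3 + 1  →[3↦4]→  4 + 1 = 5  −1 ⇒ G_1=4
G_1=4  [base 4] 4  →[4↦5]→  5 = 5  −1 ⇒ G_2=4
G_2=4  [base 5] 4  →[5↦6]→  4 = 4  −1 ⇒ G_3=3

-1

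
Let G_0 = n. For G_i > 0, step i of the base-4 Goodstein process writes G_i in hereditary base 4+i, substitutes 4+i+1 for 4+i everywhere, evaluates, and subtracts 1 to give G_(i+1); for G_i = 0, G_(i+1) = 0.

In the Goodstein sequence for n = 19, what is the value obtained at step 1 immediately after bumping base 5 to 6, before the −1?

step 0: 19 = 4^2 + 3; sub 5 for 4: 5^2 + 3; = 28; G_1 = 28−1 = 27
step 1: 27 = 5^2 + 2; sub 6 for 5: 6^2 + 2; = 38; G_2 = 38−1 = 37

38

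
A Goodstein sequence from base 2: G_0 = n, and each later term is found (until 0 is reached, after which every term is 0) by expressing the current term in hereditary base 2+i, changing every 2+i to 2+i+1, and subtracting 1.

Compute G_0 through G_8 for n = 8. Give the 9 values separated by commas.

8, 80, 553, 6310, 93395, 1647195, 33554571, 774841151, 20000000211

G_0=8  [base 2] 2^(2 + 1)  →[2↦3]→  3^(3 + 1) = 81  −1 ⇒ G_1=80
G_1=80  [base 3] 2·3^3 + 2·3^2 + 2·3 + 2  →[3↦4]→  2·4^4 + 2·4^2 + 2·4 + 2 = 554  −1 ⇒ G_2=553
G_2=553  [base 4] 2·4^4 + 2·4^2 + 2·4 + 1  →[4↦5]→  2·5^5 + 2·5^2 + 2·5 + 1 = 6311  −1 ⇒ G_3=6310
G_3=6310  [base 5] 2·5^5 + 2·5^2 + 2·5  →[5↦6]→  2·6^6 + 2·6^2 + 2·6 = 93396  −1 ⇒ G_4=93395
G_4=93395  [base 6] 2·6^6 + 2·6^2 + 6 + 5  →[6↦7]→  2·7^7 + 2·7^2 + 7 + 5 = 1647196  −1 ⇒ G_5=1647195
G_5=1647195  [base 7] 2·7^7 + 2·7^2 + 7 + 4  →[7↦8]→  2·8^8 + 2·8^2 + 8 + 4 = 33554572  −1 ⇒ G_6=33554571
G_6=33554571  [base 8] 2·8^8 + 2·8^2 + 8 + 3  →[8↦9]→  2·9^9 + 2·9^2 + 9 + 3 = 774841152  −1 ⇒ G_7=774841151
G_7=774841151  [base 9] 2·9^9 + 2·9^2 + 9 + 2  →[9↦10]→  2·10^10 + 2·10^2 + 10 + 2 = 20000000212  −1 ⇒ G_8=20000000211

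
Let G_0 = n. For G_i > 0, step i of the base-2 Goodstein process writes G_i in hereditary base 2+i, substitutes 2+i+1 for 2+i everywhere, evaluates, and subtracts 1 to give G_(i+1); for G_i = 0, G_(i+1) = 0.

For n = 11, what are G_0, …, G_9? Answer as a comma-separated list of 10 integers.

i=0: 11 = 2^(2 + 1) + 2 + 1 (b=2); 2→3: 3^(3 + 1) + 3 + 1 = 85; 85−1 = 84
i=1: 84 = 3^(3 + 1) + 3 (b=3); 3→4: 4^(4 + 1) + 4 = 1028; 1028−1 = 1027
i=2: 1027 = 4^(4 + 1) + 3 (b=4); 4→5: 5^(5 + 1) + 3 = 15628; 15628−1 = 15627
i=3: 15627 = 5^(5 + 1) + 2 (b=5); 5→6: 6^(6 + 1) + 2 = 279938; 279938−1 = 279937
i=4: 279937 = 6^(6 + 1) + 1 (b=6); 6→7: 7^(7 + 1) + 1 = 5764802; 5764802−1 = 5764801
i=5: 5764801 = 7^(7 + 1) (b=7); 7→8: 8^(8 + 1) = 134217728; 134217728−1 = 134217727
i=6: 134217727 = 7·8^8 + 7·8^7 + 7·8^6 + 7·8^5 + 7·8^4 + 7·8^3 + 7·8^2 + 7·8 + 7 (b=8); 8→9: 7·9^9 + 7·9^7 + 7·9^6 + 7·9^5 + 7·9^4 + 7·9^3 + 7·9^2 + 7·9 + 7 = 2749609303; 2749609303−1 = 2749609302
i=7: 2749609302 = 7·9^9 + 7·9^7 + 7·9^6 + 7·9^5 + 7·9^4 + 7·9^3 + 7·9^2 + 7·9 + 6 (b=9); 9→10: 7·10^10 + 7·10^7 + 7·10^6 + 7·10^5 + 7·10^4 + 7·10^3 + 7·10^2 + 7·10 + 6 = 70077777776; 70077777776−1 = 70077777775
i=8: 70077777775 = 7·10^10 + 7·10^7 + 7·10^6 + 7·10^5 + 7·10^4 + 7·10^3 + 7·10^2 + 7·10 + 5 (b=10); 10→11: 7·11^11 + 7·11^7 + 7·11^6 + 7·11^5 + 7·11^4 + 7·11^3 + 7·11^2 + 7·11 + 5 = 1997331745491; 1997331745491−1 = 1997331745490

11, 84, 1027, 15627, 279937, 5764801, 134217727, 2749609302, 70077777775, 1997331745490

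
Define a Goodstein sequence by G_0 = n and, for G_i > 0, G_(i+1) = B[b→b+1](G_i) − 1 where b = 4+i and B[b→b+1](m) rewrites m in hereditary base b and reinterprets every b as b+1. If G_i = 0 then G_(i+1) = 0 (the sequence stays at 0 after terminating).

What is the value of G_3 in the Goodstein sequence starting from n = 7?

G_0 = 7. HB_4(7) = 4 + 3. Bump = 8. G_1 = 7.
G_1 = 7. HB_5(7) = 5 + 2. Bump = 8. G_2 = 7.
G_2 = 7. HB_6(7) = 6 + 1. Bump = 8. G_3 = 7.
G_3 = 7. HB_7(7) = 7. Bump = 8. G_4 = 7.

7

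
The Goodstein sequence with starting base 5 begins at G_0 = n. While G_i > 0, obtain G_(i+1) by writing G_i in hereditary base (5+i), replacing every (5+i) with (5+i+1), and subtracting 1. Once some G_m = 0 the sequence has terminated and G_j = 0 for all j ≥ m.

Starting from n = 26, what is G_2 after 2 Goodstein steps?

(0) 26|_5 = 5^2 + 1 ↦ 6^2 + 1|_6 = 37 ⇒ 36
(1) 36|_6 = 6^2 ↦ 7^2|_7 = 49 ⇒ 48
(2) 48|_7 = 6·7 + 6 ↦ 6·8 + 6|_8 = 54 ⇒ 53

48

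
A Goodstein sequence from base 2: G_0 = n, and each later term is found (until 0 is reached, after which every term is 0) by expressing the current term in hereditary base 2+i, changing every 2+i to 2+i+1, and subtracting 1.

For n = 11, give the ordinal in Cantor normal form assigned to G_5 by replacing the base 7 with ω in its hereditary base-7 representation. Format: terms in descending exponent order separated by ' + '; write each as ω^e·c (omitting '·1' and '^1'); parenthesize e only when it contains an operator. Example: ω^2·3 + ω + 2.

ω^(ω + 1)

G_0=11  [base 2] 2^(2 + 1) + 2 + 1  →[2↦3]→  3^(3 + 1) + 3 + 1 = 85  −1 ⇒ G_1=84
G_1=84  [base 3] 3^(3 + 1) + 3  →[3↦4]→  4^(4 + 1) + 4 = 1028  −1 ⇒ G_2=1027
G_2=1027  [base 4] 4^(4 + 1) + 3  →[4↦5]→  5^(5 + 1) + 3 = 15628  −1 ⇒ G_3=15627
G_3=15627  [base 5] 5^(5 + 1) + 2  →[5↦6]→  6^(6 + 1) + 2 = 279938  −1 ⇒ G_4=279937
G_4=279937  [base 6] 6^(6 + 1) + 1  →[6↦7]→  7^(7 + 1) + 1 = 5764802  −1 ⇒ G_5=5764801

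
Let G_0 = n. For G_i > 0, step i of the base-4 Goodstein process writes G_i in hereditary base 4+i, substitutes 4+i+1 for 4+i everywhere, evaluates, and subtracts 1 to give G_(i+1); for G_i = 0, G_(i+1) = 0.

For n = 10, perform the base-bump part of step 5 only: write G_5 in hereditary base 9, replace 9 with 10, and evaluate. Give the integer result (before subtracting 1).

14

G_0=10  [base 4] 2·4 + 2  →[4↦5]→  2·5 + 2 = 12  −1 ⇒ G_1=11
G_1=11  [base 5] 2·5 + 1  →[5↦6]→  2·6 + 1 = 13  −1 ⇒ G_2=12
G_2=12  [base 6] 2·6  →[6↦7]→  2·7 = 14  −1 ⇒ G_3=13
G_3=13  [base 7] 7 + 6  →[7↦8]→  8 + 6 = 14  −1 ⇒ G_4=13
G_4=13  [base 8] 8 + 5  →[8↦9]→  9 + 5 = 14  −1 ⇒ G_5=13
G_5=13  [base 9] 9 + 4  →[9↦10]→  10 + 4 = 14  −1 ⇒ G_6=13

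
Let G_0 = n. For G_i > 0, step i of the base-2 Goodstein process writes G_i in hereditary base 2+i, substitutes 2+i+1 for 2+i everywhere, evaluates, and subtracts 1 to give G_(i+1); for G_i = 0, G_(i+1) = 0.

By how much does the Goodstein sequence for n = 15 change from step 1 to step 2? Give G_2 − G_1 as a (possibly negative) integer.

1172

i=0: 15 = 2^(2 + 1) + 2^2 + 2 + 1 (b=2); 2→3: 3^(3 + 1) + 3^3 + 3 + 1 = 112; 112−1 = 111
i=1: 111 = 3^(3 + 1) + 3^3 + 3 (b=3); 3→4: 4^(4 + 1) + 4^4 + 4 = 1284; 1284−1 = 1283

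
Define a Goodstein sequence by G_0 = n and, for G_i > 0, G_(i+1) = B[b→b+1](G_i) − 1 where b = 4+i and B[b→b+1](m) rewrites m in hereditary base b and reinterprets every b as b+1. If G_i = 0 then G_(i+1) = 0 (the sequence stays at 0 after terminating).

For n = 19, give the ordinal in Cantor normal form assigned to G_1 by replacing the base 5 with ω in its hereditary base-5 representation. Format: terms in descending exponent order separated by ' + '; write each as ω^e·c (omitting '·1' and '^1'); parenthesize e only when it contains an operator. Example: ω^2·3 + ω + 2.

ω^2 + 2

G_0 = 19. HB_4(19) = 4^2 + 3. Bump = 28. G_1 = 27.
G_1 = 27. HB_5(27) = 5^2 + 2. Bump = 38. G_2 = 37.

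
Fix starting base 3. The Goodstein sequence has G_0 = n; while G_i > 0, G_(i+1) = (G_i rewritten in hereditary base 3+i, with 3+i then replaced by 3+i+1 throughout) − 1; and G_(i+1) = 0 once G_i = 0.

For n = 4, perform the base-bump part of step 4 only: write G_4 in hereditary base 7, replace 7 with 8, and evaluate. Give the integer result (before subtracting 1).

4 —HB3→ 3 + 1 —bump→ 4 + 1 = 5 —(−1)→ 4
4 —HB4→ 4 —bump→ 5 = 5 —(−1)→ 4
4 —HB5→ 4 —bump→ 4 = 4 —(−1)→ 3
3 —HB6→ 3 —bump→ 3 = 3 —(−1)→ 2
2 —HB7→ 2 —bump→ 2 = 2 —(−1)→ 1

2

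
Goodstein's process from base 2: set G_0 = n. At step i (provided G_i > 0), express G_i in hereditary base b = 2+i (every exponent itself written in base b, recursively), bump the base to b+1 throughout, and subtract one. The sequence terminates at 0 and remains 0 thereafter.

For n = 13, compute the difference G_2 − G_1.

1171

base 2: 13 = 2^(2 + 1) + 2^2 + 1; at 3: 3^(3 + 1) + 3^3 + 1 = 109; next = 108
base 3: 108 = 3^(3 + 1) + 3^3; at 4: 4^(4 + 1) + 4^4 = 1280; next = 1279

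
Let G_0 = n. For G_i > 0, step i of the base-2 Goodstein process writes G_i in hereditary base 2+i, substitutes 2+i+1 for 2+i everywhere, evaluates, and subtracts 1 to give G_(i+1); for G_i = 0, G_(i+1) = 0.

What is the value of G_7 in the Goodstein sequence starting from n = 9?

9 —HB2→ 2^(2 + 1) + 1 —bump→ 3^(3 + 1) + 1 = 82 —(−1)→ 81
81 —HB3→ 3^(3 + 1) —bump→ 4^(4 + 1) = 1024 —(−1)→ 1023
1023 —HB4→ 3·4^4 + 3·4^3 + 3·4^2 + 3·4 + 3 —bump→ 3·5^5 + 3·5^3 + 3·5^2 + 3·5 + 3 = 9843 —(−1)→ 9842
9842 —HB5→ 3·5^5 + 3·5^3 + 3·5^2 + 3·5 + 2 —bump→ 3·6^6 + 3·6^3 + 3·6^2 + 3·6 + 2 = 140744 —(−1)→ 140743
140743 —HB6→ 3·6^6 + 3·6^3 + 3·6^2 + 3·6 + 1 —bump→ 3·7^7 + 3·7^3 + 3·7^2 + 3·7 + 1 = 2471827 —(−1)→ 2471826
2471826 —HB7→ 3·7^7 + 3·7^3 + 3·7^2 + 3·7 —bump→ 3·8^8 + 3·8^3 + 3·8^2 + 3·8 = 50333400 —(−1)→ 50333399
50333399 —HB8→ 3·8^8 + 3·8^3 + 3·8^2 + 2·8 + 7 —bump→ 3·9^9 + 3·9^3 + 3·9^2 + 2·9 + 7 = 1162263922 —(−1)→ 1162263921

1162263921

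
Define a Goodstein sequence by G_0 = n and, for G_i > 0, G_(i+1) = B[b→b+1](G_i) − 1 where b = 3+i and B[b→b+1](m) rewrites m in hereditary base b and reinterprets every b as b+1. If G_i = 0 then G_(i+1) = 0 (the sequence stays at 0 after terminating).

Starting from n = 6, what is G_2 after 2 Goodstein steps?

base 3: 6 = 2·3; at 4: 2·4 = 8; next = 7
base 4: 7 = 4 + 3; at 5: 5 + 3 = 8; next = 7
base 5: 7 = 5 + 2; at 6: 6 + 2 = 8; next = 7

7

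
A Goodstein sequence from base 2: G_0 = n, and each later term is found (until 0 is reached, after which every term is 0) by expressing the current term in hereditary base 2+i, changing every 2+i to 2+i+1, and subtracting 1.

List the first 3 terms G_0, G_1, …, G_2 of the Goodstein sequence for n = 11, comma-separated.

(0) 11|_2 = 2^(2 + 1) + 2 + 1 ↦ 3^(3 + 1) + 3 + 1|_3 = 85 ⇒ 84
(1) 84|_3 = 3^(3 + 1) + 3 ↦ 4^(4 + 1) + 4|_4 = 1028 ⇒ 1027

11, 84, 1027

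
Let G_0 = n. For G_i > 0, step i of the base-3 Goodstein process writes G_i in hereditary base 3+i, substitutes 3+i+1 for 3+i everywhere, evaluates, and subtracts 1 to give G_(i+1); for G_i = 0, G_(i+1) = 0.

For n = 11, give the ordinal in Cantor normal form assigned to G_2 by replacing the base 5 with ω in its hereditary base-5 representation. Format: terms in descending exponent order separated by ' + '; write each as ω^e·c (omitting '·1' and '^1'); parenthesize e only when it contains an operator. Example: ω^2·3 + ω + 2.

i=0: 11 = 3^2 + 2 (b=3); 3→4: 4^2 + 2 = 18; 18−1 = 17
i=1: 17 = 4^2 + 1 (b=4); 4→5: 5^2 + 1 = 26; 26−1 = 25
i=2: 25 = 5^2 (b=5); 5→6: 6^2 = 36; 36−1 = 35

ω^2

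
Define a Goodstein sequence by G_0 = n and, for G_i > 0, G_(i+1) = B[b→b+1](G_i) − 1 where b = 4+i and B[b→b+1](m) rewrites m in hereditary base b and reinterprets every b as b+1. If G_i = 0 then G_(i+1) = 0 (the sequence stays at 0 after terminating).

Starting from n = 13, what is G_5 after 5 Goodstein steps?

(0) 13|_4 = 3·4 + 1 ↦ 3·5 + 1|_5 = 16 ⇒ 15
(1) 15|_5 = 3·5 ↦ 3·6|_6 = 18 ⇒ 17
(2) 17|_6 = 2·6 + 5 ↦ 2·7 + 5|_7 = 19 ⇒ 18
(3) 18|_7 = 2·7 + 4 ↦ 2·8 + 4|_8 = 20 ⇒ 19
(4) 19|_8 = 2·8 + 3 ↦ 2·9 + 3|_9 = 21 ⇒ 20
(5) 20|_9 = 2·9 + 2 ↦ 2·10 + 2|_10 = 22 ⇒ 21

20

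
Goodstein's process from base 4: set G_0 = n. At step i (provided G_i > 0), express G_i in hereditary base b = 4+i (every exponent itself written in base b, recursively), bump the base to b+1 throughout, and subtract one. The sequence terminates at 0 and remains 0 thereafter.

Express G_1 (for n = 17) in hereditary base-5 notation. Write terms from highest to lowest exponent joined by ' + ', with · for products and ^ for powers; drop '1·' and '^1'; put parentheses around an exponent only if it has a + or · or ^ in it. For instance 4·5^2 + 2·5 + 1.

5^2

G_0 = 17. HB_4(17) = 4^2 + 1. Bump = 26. G_1 = 25.
G_1 = 25. HB_5(25) = 5^2. Bump = 36. G_2 = 35.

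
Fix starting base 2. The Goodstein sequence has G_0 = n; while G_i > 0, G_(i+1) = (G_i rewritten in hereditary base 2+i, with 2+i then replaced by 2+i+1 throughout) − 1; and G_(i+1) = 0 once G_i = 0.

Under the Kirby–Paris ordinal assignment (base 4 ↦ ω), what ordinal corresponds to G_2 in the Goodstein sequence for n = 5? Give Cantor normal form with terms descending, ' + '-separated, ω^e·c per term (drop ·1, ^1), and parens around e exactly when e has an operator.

ω^3·3 + ω^2·3 + ω·3 + 3

step 0: 5 = 2^2 + 1; sub 3 for 2: 3^3 + 1; = 28; G_1 = 28−1 = 27
step 1: 27 = 3^3; sub 4 for 3: 4^4; = 256; G_2 = 256−1 = 255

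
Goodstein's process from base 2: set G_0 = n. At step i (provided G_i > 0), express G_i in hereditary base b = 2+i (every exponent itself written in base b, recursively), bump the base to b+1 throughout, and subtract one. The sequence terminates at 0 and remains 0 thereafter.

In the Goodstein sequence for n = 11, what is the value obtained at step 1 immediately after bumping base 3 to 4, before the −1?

1028

G_0 = 11. HB_2(11) = 2^(2 + 1) + 2 + 1. Bump = 85. G_1 = 84.
G_1 = 84. HB_3(84) = 3^(3 + 1) + 3. Bump = 1028. G_2 = 1027.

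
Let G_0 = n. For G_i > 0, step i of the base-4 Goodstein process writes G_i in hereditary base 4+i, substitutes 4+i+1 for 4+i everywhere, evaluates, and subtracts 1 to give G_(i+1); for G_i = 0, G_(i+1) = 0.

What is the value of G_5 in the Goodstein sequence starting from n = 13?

20

G_0 = 13. HB_4(13) = 3·4 + 1. Bump = 16. G_1 = 15.
G_1 = 15. HB_5(15) = 3·5. Bump = 18. G_2 = 17.
G_2 = 17. HB_6(17) = 2·6 + 5. Bump = 19. G_3 = 18.
G_3 = 18. HB_7(18) = 2·7 + 4. Bump = 20. G_4 = 19.
G_4 = 19. HB_8(19) = 2·8 + 3. Bump = 21. G_5 = 20.
G_5 = 20. HB_9(20) = 2·9 + 2. Bump = 22. G_6 = 21.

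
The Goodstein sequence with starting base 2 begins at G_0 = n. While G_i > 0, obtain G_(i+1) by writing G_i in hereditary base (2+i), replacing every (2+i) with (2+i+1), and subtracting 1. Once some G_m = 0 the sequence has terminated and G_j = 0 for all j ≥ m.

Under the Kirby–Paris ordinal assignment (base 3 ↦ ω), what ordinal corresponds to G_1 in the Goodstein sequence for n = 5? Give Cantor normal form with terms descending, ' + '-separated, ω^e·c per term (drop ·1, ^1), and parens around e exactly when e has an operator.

ω^ω

step 0: 5 = 2^2 + 1; sub 3 for 2: 3^3 + 1; = 28; G_1 = 28−1 = 27
step 1: 27 = 3^3; sub 4 for 3: 4^4; = 256; G_2 = 256−1 = 255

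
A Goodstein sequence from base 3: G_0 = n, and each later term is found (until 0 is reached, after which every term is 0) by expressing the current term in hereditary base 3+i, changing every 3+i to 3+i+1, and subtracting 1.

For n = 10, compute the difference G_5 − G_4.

3

[0] 10 ≡ 3^2 + 1 (base 3). Lift 4: 17. −1: 16.
[1] 16 ≡ 4^2 (base 4). Lift 5: 25. −1: 24.
[2] 24 ≡ 4·5 + 4 (base 5). Lift 6: 28. −1: 27.
[3] 27 ≡ 4·6 + 3 (base 6). Lift 7: 31. −1: 30.
[4] 30 ≡ 4·7 + 2 (base 7). Lift 8: 34. −1: 33.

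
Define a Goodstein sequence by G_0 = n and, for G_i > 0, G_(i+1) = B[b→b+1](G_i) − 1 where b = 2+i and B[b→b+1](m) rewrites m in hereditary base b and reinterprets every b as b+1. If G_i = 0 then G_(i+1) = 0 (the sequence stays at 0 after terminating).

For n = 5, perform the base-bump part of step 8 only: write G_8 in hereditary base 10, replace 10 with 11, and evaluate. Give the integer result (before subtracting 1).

base 2: 5 = 2^2 + 1; at 3: 3^3 + 1 = 28; next = 27
base 3: 27 = 3^3; at 4: 4^4 = 256; next = 255
base 4: 255 = 3·4^3 + 3·4^2 + 3·4 + 3; at 5: 3·5^3 + 3·5^2 + 3·5 + 3 = 468; next = 467
base 5: 467 = 3·5^3 + 3·5^2 + 3·5 + 2; at 6: 3·6^3 + 3·6^2 + 3·6 + 2 = 776; next = 775
base 6: 775 = 3·6^3 + 3·6^2 + 3·6 + 1; at 7: 3·7^3 + 3·7^2 + 3·7 + 1 = 1198; next = 1197
base 7: 1197 = 3·7^3 + 3·7^2 + 3·7; at 8: 3·8^3 + 3·8^2 + 3·8 = 1752; next = 1751
base 8: 1751 = 3·8^3 + 3·8^2 + 2·8 + 7; at 9: 3·9^3 + 3·9^2 + 2·9 + 7 = 2455; next = 2454
base 9: 2454 = 3·9^3 + 3·9^2 + 2·9 + 6; at 10: 3·10^3 + 3·10^2 + 2·10 + 6 = 3326; next = 3325
base 10: 3325 = 3·10^3 + 3·10^2 + 2·10 + 5; at 11: 3·11^3 + 3·11^2 + 2·11 + 5 = 4383; next = 4382

4383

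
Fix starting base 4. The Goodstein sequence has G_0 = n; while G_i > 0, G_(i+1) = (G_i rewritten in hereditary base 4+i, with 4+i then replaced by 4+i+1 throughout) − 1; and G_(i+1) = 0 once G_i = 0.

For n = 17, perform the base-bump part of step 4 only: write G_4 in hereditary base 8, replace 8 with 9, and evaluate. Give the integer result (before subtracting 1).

i=0: 17 = 4^2 + 1 (b=4); 4→5: 5^2 + 1 = 26; 26−1 = 25
i=1: 25 = 5^2 (b=5); 5→6: 6^2 = 36; 36−1 = 35
i=2: 35 = 5·6 + 5 (b=6); 6→7: 5·7 + 5 = 40; 40−1 = 39
i=3: 39 = 5·7 + 4 (b=7); 7→8: 5·8 + 4 = 44; 44−1 = 43
i=4: 43 = 5·8 + 3 (b=8); 8→9: 5·9 + 3 = 48; 48−1 = 47

48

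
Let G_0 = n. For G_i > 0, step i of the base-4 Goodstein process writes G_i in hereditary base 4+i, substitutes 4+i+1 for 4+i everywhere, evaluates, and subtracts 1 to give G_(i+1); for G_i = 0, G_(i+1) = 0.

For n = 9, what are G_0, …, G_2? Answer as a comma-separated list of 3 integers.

G_0 = 9. HB_4(9) = 2·4 + 1. Bump = 11. G_1 = 10.
G_1 = 10. HB_5(10) = 2·5. Bump = 12. G_2 = 11.

9, 10, 11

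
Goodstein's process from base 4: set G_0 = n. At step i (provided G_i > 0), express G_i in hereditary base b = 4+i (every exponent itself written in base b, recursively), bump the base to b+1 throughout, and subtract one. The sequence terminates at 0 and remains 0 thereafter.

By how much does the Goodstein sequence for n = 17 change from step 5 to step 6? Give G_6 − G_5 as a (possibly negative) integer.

G_0 = 17. HB_4(17) = 4^2 + 1. Bump = 26. G_1 = 25.
G_1 = 25. HB_5(25) = 5^2. Bump = 36. G_2 = 35.
G_2 = 35. HB_6(35) = 5·6 + 5. Bump = 40. G_3 = 39.
G_3 = 39. HB_7(39) = 5·7 + 4. Bump = 44. G_4 = 43.
G_4 = 43. HB_8(43) = 5·8 + 3. Bump = 48. G_5 = 47.
G_5 = 47. HB_9(47) = 5·9 + 2. Bump = 52. G_6 = 51.

4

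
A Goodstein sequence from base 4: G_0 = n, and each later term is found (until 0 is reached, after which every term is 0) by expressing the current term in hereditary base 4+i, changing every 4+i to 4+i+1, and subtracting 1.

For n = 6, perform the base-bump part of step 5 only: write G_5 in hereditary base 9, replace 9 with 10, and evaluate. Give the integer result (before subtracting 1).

4

i=0: 6 = 4 + 2 (b=4); 4→5: 5 + 2 = 7; 7−1 = 6
i=1: 6 = 5 + 1 (b=5); 5→6: 6 + 1 = 7; 7−1 = 6
i=2: 6 = 6 (b=6); 6→7: 7 = 7; 7−1 = 6
i=3: 6 = 6 (b=7); 7→8: 6 = 6; 6−1 = 5
i=4: 5 = 5 (b=8); 8→9: 5 = 5; 5−1 = 4
i=5: 4 = 4 (b=9); 9→10: 4 = 4; 4−1 = 3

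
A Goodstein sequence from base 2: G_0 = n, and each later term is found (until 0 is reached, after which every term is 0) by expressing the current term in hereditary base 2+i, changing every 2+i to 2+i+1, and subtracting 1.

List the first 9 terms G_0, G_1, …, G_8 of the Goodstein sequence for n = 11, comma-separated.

[0] 11 ≡ 2^(2 + 1) + 2 + 1 (base 2). Lift 3: 85. −1: 84.
[1] 84 ≡ 3^(3 + 1) + 3 (base 3). Lift 4: 1028. −1: 1027.
[2] 1027 ≡ 4^(4 + 1) + 3 (base 4). Lift 5: 15628. −1: 15627.
[3] 15627 ≡ 5^(5 + 1) + 2 (base 5). Lift 6: 279938. −1: 279937.
[4] 279937 ≡ 6^(6 + 1) + 1 (base 6). Lift 7: 5764802. −1: 5764801.
[5] 5764801 ≡ 7^(7 + 1) (base 7). Lift 8: 134217728. −1: 134217727.
[6] 134217727 ≡ 7·8^8 + 7·8^7 + 7·8^6 + 7·8^5 + 7·8^4 + 7·8^3 + 7·8^2 + 7·8 + 7 (base 8). Lift 9: 2749609303. −1: 2749609302.
[7] 2749609302 ≡ 7·9^9 + 7·9^7 + 7·9^6 + 7·9^5 + 7·9^4 + 7·9^3 + 7·9^2 + 7·9 + 6 (base 9). Lift 10: 70077777776. −1: 70077777775.

11, 84, 1027, 15627, 279937, 5764801, 134217727, 2749609302, 70077777775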